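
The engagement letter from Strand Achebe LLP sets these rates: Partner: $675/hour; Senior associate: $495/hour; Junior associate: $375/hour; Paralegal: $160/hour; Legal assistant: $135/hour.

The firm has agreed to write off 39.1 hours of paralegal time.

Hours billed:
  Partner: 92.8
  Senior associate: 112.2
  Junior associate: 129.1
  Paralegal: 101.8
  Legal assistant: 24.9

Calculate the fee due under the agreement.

$179,985.00

Partner: 92.8 × $675 = $62,640.00
Senior associate: 112.2 × $495 = $55,539.00
Junior associate: 129.1 × $375 = $48,412.50
Paralegal: 101.8 × $160 = $16,288.00
Legal assistant: 24.9 × $135 = $3,361.50
Subtotal: $186,241.00
Write-off: 39.1 × $160 = $6,256.00
Total: $186,241.00 − $6,256.00 = $179,985.00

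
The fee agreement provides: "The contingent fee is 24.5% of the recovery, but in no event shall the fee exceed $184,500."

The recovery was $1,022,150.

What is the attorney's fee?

$184,500.00

24.5% of $1,022,150 = $250,426.75
That exceeds the $184,500 cap, so the fee is capped at $184,500.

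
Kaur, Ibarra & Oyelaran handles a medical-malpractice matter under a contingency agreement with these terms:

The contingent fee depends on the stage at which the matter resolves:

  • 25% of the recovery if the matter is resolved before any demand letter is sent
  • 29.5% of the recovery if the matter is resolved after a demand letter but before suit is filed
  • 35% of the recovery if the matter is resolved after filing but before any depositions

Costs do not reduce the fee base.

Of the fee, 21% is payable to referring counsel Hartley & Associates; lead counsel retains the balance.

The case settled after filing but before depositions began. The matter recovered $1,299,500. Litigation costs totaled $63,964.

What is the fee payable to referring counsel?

Fee base is the gross recovery, $1,299,500; costs are reimbursed separately.
The matter settled after filing but before depositions began, so the 35% rate applies.
$1,299,500 × 35% = $454,825.00
Referral share: 21% of $454,825.00 = $95,513.25; lead counsel retains $454,825.00 − $95,513.25 = $359,311.75.

$95,513.25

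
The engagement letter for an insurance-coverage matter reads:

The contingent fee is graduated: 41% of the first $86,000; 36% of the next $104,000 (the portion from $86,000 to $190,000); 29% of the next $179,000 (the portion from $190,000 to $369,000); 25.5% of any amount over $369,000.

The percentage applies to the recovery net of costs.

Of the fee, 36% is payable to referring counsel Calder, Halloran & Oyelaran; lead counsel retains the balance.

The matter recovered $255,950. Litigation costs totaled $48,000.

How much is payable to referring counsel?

$28,045.98

Fee base (net of costs): $255,950 − $48,000 = $207,950
First $86,000 at 41% = $35,260.00
Next $104,000 at 36% = $37,440.00
Remaining $17,950 at 29% = $5,205.50
Fee: $35,260.00 + $37,440.00 + $5,205.50 = $77,905.50
Referral share: 36% of $77,905.50 = $28,045.98; lead counsel retains $77,905.50 − $28,045.98 = $49,859.52.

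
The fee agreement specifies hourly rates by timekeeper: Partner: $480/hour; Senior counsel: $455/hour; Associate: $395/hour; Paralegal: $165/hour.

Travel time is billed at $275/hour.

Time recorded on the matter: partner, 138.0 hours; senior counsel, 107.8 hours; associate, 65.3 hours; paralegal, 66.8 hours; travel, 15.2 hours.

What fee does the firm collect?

Partner: 138.0 × $480 = $66,240.00
Senior counsel: 107.8 × $455 = $49,049.00
Associate: 65.3 × $395 = $25,793.50
Paralegal: 66.8 × $165 = $11,022.00
Subtotal: $66,240.00 + $49,049.00 + $25,793.50 + $11,022.00 = $152,104.50
Travel: 15.2 × $275 = $4,180.00
Total: $152,104.50 + $4,180.00 = $156,284.50

$156,284.50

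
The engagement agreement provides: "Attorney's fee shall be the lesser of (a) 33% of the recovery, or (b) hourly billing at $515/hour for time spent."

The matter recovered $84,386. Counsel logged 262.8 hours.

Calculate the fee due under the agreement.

(a) 33% of $84,386 = $27,847.38
(b) 262.8 × $515 = $135,342.00
The lesser is (a): $27,847.38.

$27,847.38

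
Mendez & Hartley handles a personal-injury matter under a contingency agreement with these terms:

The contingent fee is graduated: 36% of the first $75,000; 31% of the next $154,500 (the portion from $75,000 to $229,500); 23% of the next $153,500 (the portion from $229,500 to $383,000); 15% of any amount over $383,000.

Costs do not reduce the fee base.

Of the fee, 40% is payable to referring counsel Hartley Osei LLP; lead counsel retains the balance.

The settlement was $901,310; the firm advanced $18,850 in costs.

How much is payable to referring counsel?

$75,178.60

Fee base is the gross recovery, $901,310; costs are reimbursed separately.
First $75,000 at 36% = $27,000.00
Next $154,500 at 31% = $47,895.00
Next $153,500 at 23% = $35,305.00
Remaining $518,310 at 15% = $77,746.50
Fee: $27,000.00 + $47,895.00 + $35,305.00 + $77,746.50 = $187,946.50
Referral share: 40% of $187,946.50 = $75,178.60; lead counsel retains $187,946.50 − $75,178.60 = $112,767.90.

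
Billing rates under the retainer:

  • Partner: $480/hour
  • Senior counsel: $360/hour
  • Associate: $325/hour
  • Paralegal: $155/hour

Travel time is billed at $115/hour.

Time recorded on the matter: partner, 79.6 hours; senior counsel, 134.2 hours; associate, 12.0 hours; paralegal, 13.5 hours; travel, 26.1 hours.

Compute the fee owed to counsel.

$95,514.00

Partner: 79.6 × $480 = $38,208.00
Senior counsel: 134.2 × $360 = $48,312.00
Associate: 12.0 × $325 = $3,900.00
Paralegal: 13.5 × $155 = $2,092.50
Subtotal: $38,208.00 + $48,312.00 + $3,900.00 + $2,092.50 = $92,512.50
Travel: 26.1 × $115 = $3,001.50
Total: $92,512.50 + $3,001.50 = $95,514.00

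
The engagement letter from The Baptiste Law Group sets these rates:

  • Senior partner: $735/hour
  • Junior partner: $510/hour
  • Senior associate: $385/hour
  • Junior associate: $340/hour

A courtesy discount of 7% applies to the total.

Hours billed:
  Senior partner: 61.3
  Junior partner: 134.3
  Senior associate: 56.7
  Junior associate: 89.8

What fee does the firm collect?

$154,296.30

Senior partner: 61.3 × $735 = $45,055.50
Junior partner: 134.3 × $510 = $68,493.00
Senior associate: 56.7 × $385 = $21,829.50
Junior associate: 89.8 × $340 = $30,532.00
Subtotal: $165,910.00
Less 7% discount: −$11,613.70
Total: $165,910.00 − $11,613.70 = $154,296.30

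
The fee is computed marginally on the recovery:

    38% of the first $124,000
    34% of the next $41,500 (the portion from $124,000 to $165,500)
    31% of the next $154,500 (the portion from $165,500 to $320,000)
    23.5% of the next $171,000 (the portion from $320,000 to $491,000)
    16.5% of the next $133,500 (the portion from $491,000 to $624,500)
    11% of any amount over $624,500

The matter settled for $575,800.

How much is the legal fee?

First $124,000 at 38% = $47,120.00
Next $41,500 at 34% = $14,110.00
Next $154,500 at 31% = $47,895.00
Next $171,000 at 23.5% = $40,185.00
Remaining $84,800 at 16.5% = $13,992.00
Fee: $47,120.00 + $14,110.00 + $47,895.00 + $40,185.00 + $13,992.00 = $163,302.00

$163,302.00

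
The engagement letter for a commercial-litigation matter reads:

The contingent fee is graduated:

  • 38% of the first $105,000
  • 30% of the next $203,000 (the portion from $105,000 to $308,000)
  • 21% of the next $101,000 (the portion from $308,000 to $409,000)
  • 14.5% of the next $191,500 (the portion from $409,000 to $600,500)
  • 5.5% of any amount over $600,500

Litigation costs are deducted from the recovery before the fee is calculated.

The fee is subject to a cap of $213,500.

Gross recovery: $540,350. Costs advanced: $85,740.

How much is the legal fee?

Fee base (net of costs): $540,350 − $85,740 = $454,610
First $105,000 at 38% = $39,900.00
Next $203,000 at 30% = $60,900.00
Next $101,000 at 21% = $21,210.00
Remaining $45,610 at 14.5% = $6,613.45
Fee: $39,900.00 + $60,900.00 + $21,210.00 + $6,613.45 = $128,623.45
$128,623.45 is under the $213,500 cap.

$128,623.45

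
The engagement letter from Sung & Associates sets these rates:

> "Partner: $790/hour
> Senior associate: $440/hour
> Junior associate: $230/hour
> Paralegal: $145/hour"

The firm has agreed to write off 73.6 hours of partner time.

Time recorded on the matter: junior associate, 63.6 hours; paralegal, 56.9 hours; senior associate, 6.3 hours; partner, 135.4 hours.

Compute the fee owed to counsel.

$74,472.50

Partner: 135.4 × $790 = $106,966.00
Senior associate: 6.3 × $440 = $2,772.00
Junior associate: 63.6 × $230 = $14,628.00
Paralegal: 56.9 × $145 = $8,250.50
Subtotal: $132,616.50
Write-off: 73.6 × $790 = $58,144.00
Total: $132,616.50 − $58,144.00 = $74,472.50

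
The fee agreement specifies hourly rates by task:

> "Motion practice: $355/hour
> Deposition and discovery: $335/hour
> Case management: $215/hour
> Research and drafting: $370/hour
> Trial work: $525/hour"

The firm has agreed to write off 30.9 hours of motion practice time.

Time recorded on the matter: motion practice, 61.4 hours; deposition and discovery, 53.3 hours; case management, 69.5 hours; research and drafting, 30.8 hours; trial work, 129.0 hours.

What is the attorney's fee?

$122,746.50

Motion practice: 61.4 × $355 = $21,797.00
Deposition and discovery: 53.3 × $335 = $17,855.50
Case management: 69.5 × $215 = $14,942.50
Research and drafting: 30.8 × $370 = $11,396.00
Trial work: 129.0 × $525 = $67,725.00
Subtotal: $133,716.00
Write-off: 30.9 × $355 = $10,969.50
Total: $133,716.00 − $10,969.50 = $122,746.50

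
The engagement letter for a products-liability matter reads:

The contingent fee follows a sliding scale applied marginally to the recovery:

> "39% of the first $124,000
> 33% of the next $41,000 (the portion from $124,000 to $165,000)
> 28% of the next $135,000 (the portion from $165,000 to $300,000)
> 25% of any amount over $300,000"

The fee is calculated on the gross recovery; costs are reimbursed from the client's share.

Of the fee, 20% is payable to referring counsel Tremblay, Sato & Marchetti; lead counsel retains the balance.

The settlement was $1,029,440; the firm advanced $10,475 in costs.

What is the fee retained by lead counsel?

$225,640.00

Fee base is the gross recovery, $1,029,440; costs are reimbursed separately.
First $124,000 at 39% = $48,360.00
Next $41,000 at 33% = $13,530.00
Next $135,000 at 28% = $37,800.00
Remaining $729,440 at 25% = $182,360.00
Fee: $48,360.00 + $13,530.00 + $37,800.00 + $182,360.00 = $282,050.00
Referral share: 20% of $282,050.00 = $56,410.00; lead counsel retains $282,050.00 − $56,410.00 = $225,640.00.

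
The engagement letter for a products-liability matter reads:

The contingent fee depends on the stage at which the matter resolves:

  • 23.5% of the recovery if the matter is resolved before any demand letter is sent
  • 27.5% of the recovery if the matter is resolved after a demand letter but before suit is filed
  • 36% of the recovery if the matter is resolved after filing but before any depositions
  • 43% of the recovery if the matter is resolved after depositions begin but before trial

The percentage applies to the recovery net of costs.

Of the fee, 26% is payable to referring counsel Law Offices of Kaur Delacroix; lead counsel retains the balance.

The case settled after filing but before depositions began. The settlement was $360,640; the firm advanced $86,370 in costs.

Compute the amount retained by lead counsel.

$73,065.53

Fee base (net of costs): $360,640 − $86,370 = $274,270
The matter settled after filing but before depositions began, so the 36% rate applies.
$274,270 × 36% = $98,737.20
Referral share: 26% of $98,737.20 = $25,671.67; lead counsel retains $98,737.20 − $25,671.67 = $73,065.53.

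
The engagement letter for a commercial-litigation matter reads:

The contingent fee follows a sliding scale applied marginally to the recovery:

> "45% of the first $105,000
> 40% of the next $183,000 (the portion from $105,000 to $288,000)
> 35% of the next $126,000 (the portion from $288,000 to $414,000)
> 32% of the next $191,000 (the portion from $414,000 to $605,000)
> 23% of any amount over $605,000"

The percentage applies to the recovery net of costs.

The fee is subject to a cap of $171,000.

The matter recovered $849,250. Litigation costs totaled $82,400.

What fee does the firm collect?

$171,000.00

Fee base (net of costs): $849,250 − $82,400 = $766,850
First $105,000 at 45% = $47,250.00
Next $183,000 at 40% = $73,200.00
Next $126,000 at 35% = $44,100.00
Next $191,000 at 32% = $61,120.00
Remaining $161,850 at 23% = $37,225.50
Fee: $47,250.00 + $73,200.00 + $44,100.00 + $61,120.00 + $37,225.50 = $262,895.50
$262,895.50 exceeds the $171,000 cap, so the fee is capped at $171,000.00.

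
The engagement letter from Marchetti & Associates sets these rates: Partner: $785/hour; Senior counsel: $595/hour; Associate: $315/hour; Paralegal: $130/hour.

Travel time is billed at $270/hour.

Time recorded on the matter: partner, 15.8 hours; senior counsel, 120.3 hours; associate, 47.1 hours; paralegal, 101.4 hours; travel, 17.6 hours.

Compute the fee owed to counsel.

Partner: 15.8 × $785 = $12,403.00
Senior counsel: 120.3 × $595 = $71,578.50
Associate: 47.1 × $315 = $14,836.50
Paralegal: 101.4 × $130 = $13,182.00
Subtotal: $12,403.00 + $71,578.50 + $14,836.50 + $13,182.00 = $112,000.00
Travel: 17.6 × $270 = $4,752.00
Total: $112,000.00 + $4,752.00 = $116,752.00

$116,752.00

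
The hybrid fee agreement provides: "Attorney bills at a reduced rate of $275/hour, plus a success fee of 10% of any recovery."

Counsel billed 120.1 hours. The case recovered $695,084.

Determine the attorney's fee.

$102,535.90

Hourly: 120.1 × $275 = $33,027.50
Success fee: 10% of $695,084 = $69,508.40
Total: $33,027.50 + $69,508.40 = $102,535.90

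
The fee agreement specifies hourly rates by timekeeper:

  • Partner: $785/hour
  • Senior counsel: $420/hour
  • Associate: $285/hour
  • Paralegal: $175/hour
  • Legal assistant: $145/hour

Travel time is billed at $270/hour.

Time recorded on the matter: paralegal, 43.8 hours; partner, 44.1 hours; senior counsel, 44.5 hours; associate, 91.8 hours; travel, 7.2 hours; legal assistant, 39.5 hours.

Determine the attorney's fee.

$94,808.00

Partner: 44.1 × $785 = $34,618.50
Senior counsel: 44.5 × $420 = $18,690.00
Associate: 91.8 × $285 = $26,163.00
Paralegal: 43.8 × $175 = $7,665.00
Legal assistant: 39.5 × $145 = $5,727.50
Subtotal: $34,618.50 + $18,690.00 + $26,163.00 + $7,665.00 + $5,727.50 = $92,864.00
Travel: 7.2 × $270 = $1,944.00
Total: $92,864.00 + $1,944.00 = $94,808.00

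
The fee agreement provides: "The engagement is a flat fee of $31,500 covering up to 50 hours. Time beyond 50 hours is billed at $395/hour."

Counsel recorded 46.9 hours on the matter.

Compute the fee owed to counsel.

$31,500.00

46.9 hours is within the 50-hour scope; only the flat fee applies.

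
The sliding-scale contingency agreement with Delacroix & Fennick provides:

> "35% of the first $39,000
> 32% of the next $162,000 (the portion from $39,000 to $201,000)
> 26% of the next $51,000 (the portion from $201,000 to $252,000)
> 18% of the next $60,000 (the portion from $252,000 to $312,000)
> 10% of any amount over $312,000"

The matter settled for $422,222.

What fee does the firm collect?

$100,572.20

First $39,000 at 35% = $13,650.00
Next $162,000 at 32% = $51,840.00
Next $51,000 at 26% = $13,260.00
Next $60,000 at 18% = $10,800.00
Remaining $110,222 at 10% = $11,022.20
Fee: $13,650.00 + $51,840.00 + $13,260.00 + $10,800.00 + $11,022.20 = $100,572.20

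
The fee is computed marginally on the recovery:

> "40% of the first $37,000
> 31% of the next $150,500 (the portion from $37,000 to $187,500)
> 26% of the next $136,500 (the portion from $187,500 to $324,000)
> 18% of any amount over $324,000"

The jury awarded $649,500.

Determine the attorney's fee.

First $37,000 at 40% = $14,800.00
Next $150,500 at 31% = $46,655.00
Next $136,500 at 26% = $35,490.00
Remaining $325,500 at 18% = $58,590.00
Fee: $14,800.00 + $46,655.00 + $35,490.00 + $58,590.00 = $155,535.00

$155,535.00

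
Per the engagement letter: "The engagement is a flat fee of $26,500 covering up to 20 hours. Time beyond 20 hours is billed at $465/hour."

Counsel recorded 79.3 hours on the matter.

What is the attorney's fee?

Flat fee: $26,500.00
Excess hours: 79.3 − 20 = 59.3
Overrun: 59.3 × $465 = $27,574.50
Total: $26,500.00 + $27,574.50 = $54,074.50

$54,074.50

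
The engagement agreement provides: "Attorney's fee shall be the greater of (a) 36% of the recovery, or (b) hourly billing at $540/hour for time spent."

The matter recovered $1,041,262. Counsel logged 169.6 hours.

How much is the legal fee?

$374,854.32

(a) 36% of $1,041,262 = $374,854.32
(b) 169.6 × $540 = $91,584.00
The greater is (a): $374,854.32.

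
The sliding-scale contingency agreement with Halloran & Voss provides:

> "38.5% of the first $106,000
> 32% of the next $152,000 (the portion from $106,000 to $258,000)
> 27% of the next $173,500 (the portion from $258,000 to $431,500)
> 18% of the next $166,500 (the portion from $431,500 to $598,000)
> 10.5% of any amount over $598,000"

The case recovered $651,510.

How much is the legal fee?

$171,883.55

First $106,000 at 38.5% = $40,810.00
Next $152,000 at 32% = $48,640.00
Next $173,500 at 27% = $46,845.00
Next $166,500 at 18% = $29,970.00
Remaining $53,510 at 10.5% = $5,618.55
Fee: $40,810.00 + $48,640.00 + $46,845.00 + $29,970.00 + $5,618.55 = $171,883.55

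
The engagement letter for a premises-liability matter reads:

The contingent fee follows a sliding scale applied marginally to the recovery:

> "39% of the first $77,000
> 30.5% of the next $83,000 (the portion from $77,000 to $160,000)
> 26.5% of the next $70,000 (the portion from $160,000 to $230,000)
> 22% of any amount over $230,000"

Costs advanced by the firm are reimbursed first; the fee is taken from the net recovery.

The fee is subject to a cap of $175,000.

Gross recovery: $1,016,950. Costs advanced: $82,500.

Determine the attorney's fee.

Fee base (net of costs): $1,016,950 − $82,500 = $934,450
First $77,000 at 39% = $30,030.00
Next $83,000 at 30.5% = $25,315.00
Next $70,000 at 26.5% = $18,550.00
Remaining $704,450 at 22% = $154,979.00
Fee: $30,030.00 + $25,315.00 + $18,550.00 + $154,979.00 = $228,874.00
$228,874.00 exceeds the $175,000 cap, so the fee is capped at $175,000.00.

$175,000.00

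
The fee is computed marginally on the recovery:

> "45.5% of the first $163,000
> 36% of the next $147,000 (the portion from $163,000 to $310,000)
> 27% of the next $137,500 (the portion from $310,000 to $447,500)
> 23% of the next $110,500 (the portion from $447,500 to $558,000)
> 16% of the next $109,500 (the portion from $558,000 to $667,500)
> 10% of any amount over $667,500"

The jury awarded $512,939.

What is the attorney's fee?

First $163,000 at 45.5% = $74,165.00
Next $147,000 at 36% = $52,920.00
Next $137,500 at 27% = $37,125.00
Remaining $65,439 at 23% = $15,050.97
Fee: $74,165.00 + $52,920.00 + $37,125.00 + $15,050.97 = $179,260.97

$179,260.97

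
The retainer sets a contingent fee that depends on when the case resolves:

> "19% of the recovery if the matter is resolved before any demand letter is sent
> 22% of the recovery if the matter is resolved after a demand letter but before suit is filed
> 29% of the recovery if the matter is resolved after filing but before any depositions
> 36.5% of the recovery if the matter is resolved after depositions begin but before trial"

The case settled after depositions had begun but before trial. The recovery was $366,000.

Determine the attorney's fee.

$133,590.00

The matter settled after depositions had begun but before trial, so the 36.5% rate applies.
$366,000 × 36.5% = $133,590.00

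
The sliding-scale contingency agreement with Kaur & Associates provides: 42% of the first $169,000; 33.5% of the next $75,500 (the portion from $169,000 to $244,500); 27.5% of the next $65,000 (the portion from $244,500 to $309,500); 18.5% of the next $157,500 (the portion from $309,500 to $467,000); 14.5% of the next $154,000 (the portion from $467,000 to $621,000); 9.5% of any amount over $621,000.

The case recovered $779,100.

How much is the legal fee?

First $169,000 at 42% = $70,980.00
Next $75,500 at 33.5% = $25,292.50
Next $65,000 at 27.5% = $17,875.00
Next $157,500 at 18.5% = $29,137.50
Next $154,000 at 14.5% = $22,330.00
Remaining $158,100 at 9.5% = $15,019.50
Fee: $70,980.00 + $25,292.50 + $17,875.00 + $29,137.50 + $22,330.00 + $15,019.50 = $180,634.50

$180,634.50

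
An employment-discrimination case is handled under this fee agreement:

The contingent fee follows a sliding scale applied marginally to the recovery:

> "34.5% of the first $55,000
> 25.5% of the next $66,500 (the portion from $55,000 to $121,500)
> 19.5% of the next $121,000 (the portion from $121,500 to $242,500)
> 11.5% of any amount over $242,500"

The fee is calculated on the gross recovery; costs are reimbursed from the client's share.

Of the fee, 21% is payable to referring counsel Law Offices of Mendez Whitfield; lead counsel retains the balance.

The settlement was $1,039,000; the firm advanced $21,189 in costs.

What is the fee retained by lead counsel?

$119,388.75

Fee base is the gross recovery, $1,039,000; costs are reimbursed separately.
First $55,000 at 34.5% = $18,975.00
Next $66,500 at 25.5% = $16,957.50
Next $121,000 at 19.5% = $23,595.00
Remaining $796,500 at 11.5% = $91,597.50
Fee: $18,975.00 + $16,957.50 + $23,595.00 + $91,597.50 = $151,125.00
Referral share: 21% of $151,125.00 = $31,736.25; lead counsel retains $151,125.00 − $31,736.25 = $119,388.75.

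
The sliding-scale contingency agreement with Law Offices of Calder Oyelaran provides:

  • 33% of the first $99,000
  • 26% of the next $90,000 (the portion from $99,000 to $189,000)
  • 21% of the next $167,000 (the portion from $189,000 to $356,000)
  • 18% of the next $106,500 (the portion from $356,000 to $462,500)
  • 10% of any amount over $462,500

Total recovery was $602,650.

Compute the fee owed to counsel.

$124,325.00

First $99,000 at 33% = $32,670.00
Next $90,000 at 26% = $23,400.00
Next $167,000 at 21% = $35,070.00
Next $106,500 at 18% = $19,170.00
Remaining $140,150 at 10% = $14,015.00
Fee: $32,670.00 + $23,400.00 + $35,070.00 + $19,170.00 + $14,015.00 = $124,325.00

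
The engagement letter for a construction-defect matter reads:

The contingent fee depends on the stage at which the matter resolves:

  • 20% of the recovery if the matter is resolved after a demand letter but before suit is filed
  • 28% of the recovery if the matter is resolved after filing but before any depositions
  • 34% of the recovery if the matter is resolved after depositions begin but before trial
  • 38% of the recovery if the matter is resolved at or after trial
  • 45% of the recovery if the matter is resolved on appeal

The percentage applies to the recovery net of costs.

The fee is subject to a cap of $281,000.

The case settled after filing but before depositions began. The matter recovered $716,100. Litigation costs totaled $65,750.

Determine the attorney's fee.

Fee base (net of costs): $716,100 − $65,750 = $650,350
The matter settled after filing but before depositions began, so the 28% rate applies.
$650,350 × 28% = $182,098.00
$182,098.00 is under the $281,000 cap.

$182,098.00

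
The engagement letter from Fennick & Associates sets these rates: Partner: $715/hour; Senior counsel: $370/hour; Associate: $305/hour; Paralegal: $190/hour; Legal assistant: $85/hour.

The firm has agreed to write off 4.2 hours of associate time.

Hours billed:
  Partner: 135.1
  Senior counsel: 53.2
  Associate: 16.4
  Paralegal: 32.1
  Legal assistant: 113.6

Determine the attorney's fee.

$135,756.50

Partner: 135.1 × $715 = $96,596.50
Senior counsel: 53.2 × $370 = $19,684.00
Associate: 16.4 × $305 = $5,002.00
Paralegal: 32.1 × $190 = $6,099.00
Legal assistant: 113.6 × $85 = $9,656.00
Subtotal: $137,037.50
Write-off: 4.2 × $305 = $1,281.00
Total: $137,037.50 − $1,281.00 = $135,756.50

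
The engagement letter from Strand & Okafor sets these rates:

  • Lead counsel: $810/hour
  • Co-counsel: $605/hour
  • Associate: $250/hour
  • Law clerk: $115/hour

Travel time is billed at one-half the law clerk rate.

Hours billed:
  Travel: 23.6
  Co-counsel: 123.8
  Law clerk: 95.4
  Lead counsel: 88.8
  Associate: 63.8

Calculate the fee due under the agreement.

$175,105.00

Lead counsel: 88.8 × $810 = $71,928.00
Co-counsel: 123.8 × $605 = $74,899.00
Associate: 63.8 × $250 = $15,950.00
Law clerk: 95.4 × $115 = $10,971.00
Subtotal: $71,928.00 + $74,899.00 + $15,950.00 + $10,971.00 = $173,748.00
Travel: 23.6 × ($115 ÷ 2) = 23.6 × $57.50 = $1,357.00
Total: $173,748.00 + $1,357.00 = $175,105.00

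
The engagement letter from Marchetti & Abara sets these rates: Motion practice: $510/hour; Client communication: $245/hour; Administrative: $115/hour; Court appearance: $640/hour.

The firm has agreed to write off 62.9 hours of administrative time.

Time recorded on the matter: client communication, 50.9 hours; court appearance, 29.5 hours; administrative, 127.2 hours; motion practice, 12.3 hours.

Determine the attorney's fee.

Motion practice: 12.3 × $510 = $6,273.00
Client communication: 50.9 × $245 = $12,470.50
Administrative: 127.2 × $115 = $14,628.00
Court appearance: 29.5 × $640 = $18,880.00
Subtotal: $52,251.50
Write-off: 62.9 × $115 = $7,233.50
Total: $52,251.50 − $7,233.50 = $45,018.00

$45,018.00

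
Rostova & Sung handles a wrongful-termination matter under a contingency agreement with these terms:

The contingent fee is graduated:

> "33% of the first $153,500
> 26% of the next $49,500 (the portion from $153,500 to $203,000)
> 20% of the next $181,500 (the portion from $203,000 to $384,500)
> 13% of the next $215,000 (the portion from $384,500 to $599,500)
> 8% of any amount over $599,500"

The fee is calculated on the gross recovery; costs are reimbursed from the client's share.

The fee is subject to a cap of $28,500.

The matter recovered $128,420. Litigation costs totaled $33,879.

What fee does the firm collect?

$28,500.00

Fee base is the gross recovery, $128,420; costs are reimbursed separately.
First $128,420 at 33% = $42,378.60
$42,378.60 exceeds the $28,500 cap, so the fee is capped at $28,500.00.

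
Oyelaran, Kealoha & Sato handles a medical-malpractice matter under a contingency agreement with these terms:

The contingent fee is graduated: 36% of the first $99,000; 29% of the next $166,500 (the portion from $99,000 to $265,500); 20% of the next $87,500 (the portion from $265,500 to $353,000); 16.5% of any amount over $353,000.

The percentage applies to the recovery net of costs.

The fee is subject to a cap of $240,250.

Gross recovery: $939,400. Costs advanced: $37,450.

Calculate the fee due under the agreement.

Fee base (net of costs): $939,400 − $37,450 = $901,950
First $99,000 at 36% = $35,640.00
Next $166,500 at 29% = $48,285.00
Next $87,500 at 20% = $17,500.00
Remaining $548,950 at 16.5% = $90,576.75
Fee: $35,640.00 + $48,285.00 + $17,500.00 + $90,576.75 = $192,001.75
$192,001.75 is under the $240,250 cap.

$192,001.75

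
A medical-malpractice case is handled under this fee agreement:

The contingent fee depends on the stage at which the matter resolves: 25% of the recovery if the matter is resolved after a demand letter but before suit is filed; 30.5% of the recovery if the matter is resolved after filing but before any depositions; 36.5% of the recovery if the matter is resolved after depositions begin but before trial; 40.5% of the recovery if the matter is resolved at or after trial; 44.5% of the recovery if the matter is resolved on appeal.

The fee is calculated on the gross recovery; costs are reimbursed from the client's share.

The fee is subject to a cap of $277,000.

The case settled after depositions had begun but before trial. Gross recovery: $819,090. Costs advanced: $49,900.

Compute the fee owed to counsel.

Fee base is the gross recovery, $819,090; costs are reimbursed separately.
The matter settled after depositions had begun but before trial, so the 36.5% rate applies.
$819,090 × 36.5% = $298,967.85
$298,967.85 exceeds the $277,000 cap, so the fee is capped at $277,000.00.

$277,000.00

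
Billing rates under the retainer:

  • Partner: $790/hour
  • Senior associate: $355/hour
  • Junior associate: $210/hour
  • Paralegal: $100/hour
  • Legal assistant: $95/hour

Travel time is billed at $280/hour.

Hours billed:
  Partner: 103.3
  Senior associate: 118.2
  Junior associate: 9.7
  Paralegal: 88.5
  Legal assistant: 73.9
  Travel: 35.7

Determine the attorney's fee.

Partner: 103.3 × $790 = $81,607.00
Senior associate: 118.2 × $355 = $41,961.00
Junior associate: 9.7 × $210 = $2,037.00
Paralegal: 88.5 × $100 = $8,850.00
Legal assistant: 73.9 × $95 = $7,020.50
Subtotal: $81,607.00 + $41,961.00 + $2,037.00 + $8,850.00 + $7,020.50 = $141,475.50
Travel: 35.7 × $280 = $9,996.00
Total: $141,475.50 + $9,996.00 = $151,471.50

$151,471.50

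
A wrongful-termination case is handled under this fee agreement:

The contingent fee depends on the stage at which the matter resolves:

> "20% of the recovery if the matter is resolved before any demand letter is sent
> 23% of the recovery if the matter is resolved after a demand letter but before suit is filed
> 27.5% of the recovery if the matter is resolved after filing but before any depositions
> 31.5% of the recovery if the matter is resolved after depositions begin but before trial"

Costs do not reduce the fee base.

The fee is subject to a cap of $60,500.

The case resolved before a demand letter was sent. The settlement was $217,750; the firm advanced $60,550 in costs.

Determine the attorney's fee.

Fee base is the gross recovery, $217,750; costs are reimbursed separately.
The matter resolved before a demand letter was sent, so the 20% rate applies.
$217,750 × 20% = $43,550.00
$43,550.00 is under the $60,500 cap.

$43,550.00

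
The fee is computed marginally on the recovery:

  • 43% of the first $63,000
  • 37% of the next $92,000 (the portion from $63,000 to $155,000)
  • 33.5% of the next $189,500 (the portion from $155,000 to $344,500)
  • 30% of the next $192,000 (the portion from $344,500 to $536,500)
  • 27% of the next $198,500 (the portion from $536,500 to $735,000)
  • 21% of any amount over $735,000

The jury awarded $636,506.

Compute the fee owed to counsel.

First $63,000 at 43% = $27,090.00
Next $92,000 at 37% = $34,040.00
Next $189,500 at 33.5% = $63,482.50
Next $192,000 at 30% = $57,600.00
Remaining $100,006 at 27% = $27,001.62
Fee: $27,090.00 + $34,040.00 + $63,482.50 + $57,600.00 + $27,001.62 = $209,214.12

$209,214.12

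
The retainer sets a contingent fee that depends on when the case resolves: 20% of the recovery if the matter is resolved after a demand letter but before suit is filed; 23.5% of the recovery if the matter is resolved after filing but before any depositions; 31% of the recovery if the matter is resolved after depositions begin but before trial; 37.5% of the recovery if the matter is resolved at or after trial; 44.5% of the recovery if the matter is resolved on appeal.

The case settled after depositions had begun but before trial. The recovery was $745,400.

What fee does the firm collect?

$231,074.00

The matter settled after depositions had begun but before trial, so the 31% rate applies.
$745,400 × 31% = $231,074.00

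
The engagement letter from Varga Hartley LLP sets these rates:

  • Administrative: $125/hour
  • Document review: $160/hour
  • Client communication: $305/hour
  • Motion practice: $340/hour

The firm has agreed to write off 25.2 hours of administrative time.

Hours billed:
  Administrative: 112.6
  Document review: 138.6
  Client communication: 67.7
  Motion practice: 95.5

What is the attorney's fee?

Administrative: 112.6 × $125 = $14,075.00
Document review: 138.6 × $160 = $22,176.00
Client communication: 67.7 × $305 = $20,648.50
Motion practice: 95.5 × $340 = $32,470.00
Subtotal: $89,369.50
Write-off: 25.2 × $125 = $3,150.00
Total: $89,369.50 − $3,150.00 = $86,219.50

$86,219.50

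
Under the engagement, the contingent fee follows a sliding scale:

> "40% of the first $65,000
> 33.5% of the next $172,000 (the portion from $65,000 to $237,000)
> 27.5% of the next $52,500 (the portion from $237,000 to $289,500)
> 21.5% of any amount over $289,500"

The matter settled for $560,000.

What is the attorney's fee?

First $65,000 at 40% = $26,000.00
Next $172,000 at 33.5% = $57,620.00
Next $52,500 at 27.5% = $14,437.50
Remaining $270,500 at 21.5% = $58,157.50
Fee: $26,000.00 + $57,620.00 + $14,437.50 + $58,157.50 = $156,215.00

$156,215.00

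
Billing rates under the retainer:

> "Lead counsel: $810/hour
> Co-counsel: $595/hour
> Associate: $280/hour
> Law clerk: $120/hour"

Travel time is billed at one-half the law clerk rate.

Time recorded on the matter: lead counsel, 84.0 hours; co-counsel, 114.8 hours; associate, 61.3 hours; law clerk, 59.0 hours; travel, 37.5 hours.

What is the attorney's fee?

$162,840.00

Lead counsel: 84.0 × $810 = $68,040.00
Co-counsel: 114.8 × $595 = $68,306.00
Associate: 61.3 × $280 = $17,164.00
Law clerk: 59.0 × $120 = $7,080.00
Subtotal: $68,040.00 + $68,306.00 + $17,164.00 + $7,080.00 = $160,590.00
Travel: 37.5 × ($120 ÷ 2) = 37.5 × $60.00 = $2,250.00
Total: $160,590.00 + $2,250.00 = $162,840.00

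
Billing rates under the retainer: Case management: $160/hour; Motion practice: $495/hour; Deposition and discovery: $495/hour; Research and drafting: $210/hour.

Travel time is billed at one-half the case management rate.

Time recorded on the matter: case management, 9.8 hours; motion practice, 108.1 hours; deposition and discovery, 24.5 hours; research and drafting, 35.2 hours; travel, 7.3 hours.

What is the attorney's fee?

Case management: 9.8 × $160 = $1,568.00
Motion practice: 108.1 × $495 = $53,509.50
Deposition and discovery: 24.5 × $495 = $12,127.50
Research and drafting: 35.2 × $210 = $7,392.00
Subtotal: $1,568.00 + $53,509.50 + $12,127.50 + $7,392.00 = $74,597.00
Travel: 7.3 × ($160 ÷ 2) = 7.3 × $80.00 = $584.00
Total: $74,597.00 + $584.00 = $75,181.00

$75,181.00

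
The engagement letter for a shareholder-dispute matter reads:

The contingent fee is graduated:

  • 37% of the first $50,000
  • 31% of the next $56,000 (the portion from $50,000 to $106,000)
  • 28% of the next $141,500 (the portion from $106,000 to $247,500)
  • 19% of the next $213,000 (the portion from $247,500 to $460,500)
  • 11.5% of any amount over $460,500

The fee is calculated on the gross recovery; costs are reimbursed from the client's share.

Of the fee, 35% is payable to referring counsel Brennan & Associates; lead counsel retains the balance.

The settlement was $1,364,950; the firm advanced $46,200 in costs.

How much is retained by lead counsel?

Fee base is the gross recovery, $1,364,950; costs are reimbursed separately.
First $50,000 at 37% = $18,500.00
Next $56,000 at 31% = $17,360.00
Next $141,500 at 28% = $39,620.00
Next $213,000 at 19% = $40,470.00
Remaining $904,450 at 11.5% = $104,011.75
Fee: $18,500.00 + $17,360.00 + $39,620.00 + $40,470.00 + $104,011.75 = $219,961.75
Referral share: 35% of $219,961.75 = $76,986.61; lead counsel retains $219,961.75 − $76,986.61 = $142,975.14.

$142,975.14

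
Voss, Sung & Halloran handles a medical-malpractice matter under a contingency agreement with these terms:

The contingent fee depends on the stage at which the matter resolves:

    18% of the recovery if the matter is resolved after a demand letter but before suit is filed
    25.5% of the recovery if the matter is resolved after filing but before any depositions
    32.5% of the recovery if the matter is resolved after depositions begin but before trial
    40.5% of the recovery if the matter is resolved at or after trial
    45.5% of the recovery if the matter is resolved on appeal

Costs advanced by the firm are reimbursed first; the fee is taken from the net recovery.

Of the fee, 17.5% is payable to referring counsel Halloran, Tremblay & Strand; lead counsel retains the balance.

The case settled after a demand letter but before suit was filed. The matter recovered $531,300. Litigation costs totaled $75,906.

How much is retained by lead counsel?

Fee base (net of costs): $531,300 − $75,906 = $455,394
The matter settled after a demand letter but before suit was filed, so the 18% rate applies.
$455,394 × 18% = $81,970.92
Referral share: 17.5% of $81,970.92 = $14,344.91; lead counsel retains $81,970.92 − $14,344.91 = $67,626.01.

$67,626.01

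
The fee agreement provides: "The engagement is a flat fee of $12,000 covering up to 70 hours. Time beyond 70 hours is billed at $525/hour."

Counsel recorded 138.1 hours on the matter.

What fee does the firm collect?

Flat fee: $12,000.00
Excess hours: 138.1 − 70 = 68.1
Overrun: 68.1 × $525 = $35,752.50
Total: $12,000.00 + $35,752.50 = $47,752.50

$47,752.50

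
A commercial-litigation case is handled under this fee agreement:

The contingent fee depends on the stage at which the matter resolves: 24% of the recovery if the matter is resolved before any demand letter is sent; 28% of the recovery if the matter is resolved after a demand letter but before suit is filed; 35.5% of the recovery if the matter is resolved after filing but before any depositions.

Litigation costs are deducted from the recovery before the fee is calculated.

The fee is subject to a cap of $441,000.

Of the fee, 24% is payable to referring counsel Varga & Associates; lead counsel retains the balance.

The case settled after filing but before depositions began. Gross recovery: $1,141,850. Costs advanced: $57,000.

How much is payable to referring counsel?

$92,429.22

Fee base (net of costs): $1,141,850 − $57,000 = $1,084,850
The matter settled after filing but before depositions began, so the 35.5% rate applies.
$1,084,850 × 35.5% = $385,121.75
$385,121.75 is under the $441,000 cap.
Referral share: 24% of $385,121.75 = $92,429.22; lead counsel retains $385,121.75 − $92,429.22 = $292,692.53.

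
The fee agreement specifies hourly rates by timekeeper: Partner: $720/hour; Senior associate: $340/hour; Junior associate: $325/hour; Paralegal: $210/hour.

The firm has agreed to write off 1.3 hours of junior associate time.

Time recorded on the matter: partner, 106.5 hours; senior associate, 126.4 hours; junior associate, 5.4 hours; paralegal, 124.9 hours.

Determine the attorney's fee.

Partner: 106.5 × $720 = $76,680.00
Senior associate: 126.4 × $340 = $42,976.00
Junior associate: 5.4 × $325 = $1,755.00
Paralegal: 124.9 × $210 = $26,229.00
Subtotal: $147,640.00
Write-off: 1.3 × $325 = $422.50
Total: $147,640.00 − $422.50 = $147,217.50

$147,217.50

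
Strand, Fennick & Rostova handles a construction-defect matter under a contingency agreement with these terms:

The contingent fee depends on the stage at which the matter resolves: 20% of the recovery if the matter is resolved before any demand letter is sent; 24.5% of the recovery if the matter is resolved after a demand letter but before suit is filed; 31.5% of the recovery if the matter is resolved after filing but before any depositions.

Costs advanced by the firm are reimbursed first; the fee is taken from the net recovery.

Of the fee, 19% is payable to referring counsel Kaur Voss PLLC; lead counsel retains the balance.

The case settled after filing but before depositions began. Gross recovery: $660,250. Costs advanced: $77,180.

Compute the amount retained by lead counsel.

Fee base (net of costs): $660,250 − $77,180 = $583,070
The matter settled after filing but before depositions began, so the 31.5% rate applies.
$583,070 × 31.5% = $183,667.05
Referral share: 19% of $183,667.05 = $34,896.74; lead counsel retains $183,667.05 − $34,896.74 = $148,770.31.

$148,770.31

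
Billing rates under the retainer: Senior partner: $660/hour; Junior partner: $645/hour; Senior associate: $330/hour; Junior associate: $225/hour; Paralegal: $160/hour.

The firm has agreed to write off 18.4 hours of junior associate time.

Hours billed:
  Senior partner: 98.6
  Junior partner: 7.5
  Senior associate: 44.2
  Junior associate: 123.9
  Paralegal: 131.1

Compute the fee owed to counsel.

$129,213.00

Senior partner: 98.6 × $660 = $65,076.00
Junior partner: 7.5 × $645 = $4,837.50
Senior associate: 44.2 × $330 = $14,586.00
Junior associate: 123.9 × $225 = $27,877.50
Paralegal: 131.1 × $160 = $20,976.00
Subtotal: $133,353.00
Write-off: 18.4 × $225 = $4,140.00
Total: $133,353.00 − $4,140.00 = $129,213.00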